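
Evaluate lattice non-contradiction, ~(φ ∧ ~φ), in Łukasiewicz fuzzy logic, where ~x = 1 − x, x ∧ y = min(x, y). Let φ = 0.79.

0.79

~φ = 1 − 0.79 = 0.21
φ ∧ ~φ = min(0.79, 0.21) = 0.21
~(φ ∧ ~φ) = 1 − 0.21 = 0.79
(The value 0.79 < 1 shows this instance is not satisfied; not a Ł∞-tautology — its value is 1 − min(a, 1−a).)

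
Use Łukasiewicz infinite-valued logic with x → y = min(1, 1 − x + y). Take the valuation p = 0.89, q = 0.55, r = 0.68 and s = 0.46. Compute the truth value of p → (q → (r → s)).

1.00

r → s = min(1, 1 − 0.68 + 0.46) = min(1, 0.78) = 0.78
q → (r → s) = min(1, 1 − 0.55 + 0.78) = min(1, 1.23) = 1.00
p → (q → (r → s)) = min(1, 1 − 0.89 + 1.00) = min(1, 1.11) = 1.00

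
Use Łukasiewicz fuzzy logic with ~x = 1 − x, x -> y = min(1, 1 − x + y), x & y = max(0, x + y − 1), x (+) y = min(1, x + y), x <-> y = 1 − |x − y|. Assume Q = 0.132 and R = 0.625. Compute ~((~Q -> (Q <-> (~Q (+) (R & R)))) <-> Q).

~Q = 1 − 0.132 = 0.868
R & R = max(0, 0.625 + 0.625 − 1) = max(0, 0.250) = 0.250
~Q (+) (R & R) = min(1, 0.868 + 0.250) = min(1, 1.118) = 1.000
Q <-> (~Q (+) (R & R)) = 1 − |0.132 − 1.000| = 1 − 0.868 = 0.132
~Q -> (Q <-> (~Q (+) (R & R))) = min(1, 1 − 0.868 + 0.132) = min(1, 0.264) = 0.264
(~Q -> (Q <-> (~Q (+) (R & R)))) <-> Q = 1 − |0.264 − 0.132| = 1 − 0.132 = 0.868
~((~Q -> (Q <-> (~Q (+) (R & R)))) <-> Q) = 1 − 0.868 = 0.132

0.132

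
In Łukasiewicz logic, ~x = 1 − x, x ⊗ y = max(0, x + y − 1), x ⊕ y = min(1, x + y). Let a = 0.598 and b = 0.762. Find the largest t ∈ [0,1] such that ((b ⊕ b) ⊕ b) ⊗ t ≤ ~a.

0.402

b ⊕ b = min(1, 0.762 + 0.762) = min(1, 1.524) = 1.000
(b ⊕ b) ⊕ b = min(1, 1.000 + 0.762) = min(1, 1.762) = 1.000
So the left factor is (b ⊕ b) ⊕ b = 1.000.
~a = 1 − 0.598 = 0.402
So the right-hand bound is ~a = 0.402.
The residuum of the Łukasiewicz t-norm gives the supremum: min(1, 1 − 1.000 + 0.402).
1 − 1.000 + 0.402 = 0.402, so t = min(1, 0.402) = 0.402.
Check: 1.000 ⊗ 0.402 = max(0, 0.402) = 0.402 ≤ 0.402.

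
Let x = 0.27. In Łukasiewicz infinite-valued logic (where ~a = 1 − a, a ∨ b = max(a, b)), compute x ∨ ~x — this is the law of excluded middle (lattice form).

~x = 1 − 0.27 = 0.73
x ∨ ~x = max(0.27, 0.73) = 0.73
(The value 0.73 < 1 shows this instance is not satisfied; not a Ł∞-tautology — its value is max(a, 1−a).)

0.73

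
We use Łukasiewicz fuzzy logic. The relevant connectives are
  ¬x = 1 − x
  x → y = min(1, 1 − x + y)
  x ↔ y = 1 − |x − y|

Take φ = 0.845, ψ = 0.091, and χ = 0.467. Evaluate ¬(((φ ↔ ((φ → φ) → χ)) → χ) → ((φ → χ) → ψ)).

φ → φ = min(1, 1 − 0.845 + 0.845) = min(1, 1.000) = 1.000
(φ → φ) → χ = min(1, 1 − 1.000 + 0.467) = min(1, 0.467) = 0.467
φ ↔ ((φ → φ) → χ) = 1 − |0.845 − 0.467| = 1 − 0.378 = 0.622
(φ ↔ ((φ → φ) → χ)) → χ = min(1, 1 − 0.622 + 0.467) = min(1, 0.845) = 0.845
φ → χ = min(1, 1 − 0.845 + 0.467) = min(1, 0.622) = 0.622
(φ → χ) → ψ = min(1, 1 − 0.622 + 0.091) = min(1, 0.469) = 0.469
((φ ↔ ((φ → φ) → χ)) → χ) → ((φ → χ) → ψ) = min(1, 1 − 0.845 + 0.469) = min(1, 0.624) = 0.624
¬(((φ ↔ ((φ → φ) → χ)) → χ) → ((φ → χ) → ψ)) = 1 − 0.624 = 0.376

0.376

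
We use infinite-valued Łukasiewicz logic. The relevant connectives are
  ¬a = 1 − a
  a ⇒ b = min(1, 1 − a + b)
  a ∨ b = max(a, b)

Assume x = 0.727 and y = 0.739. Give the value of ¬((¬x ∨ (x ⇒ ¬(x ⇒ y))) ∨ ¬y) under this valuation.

0.727

¬x = 1 − 0.727 = 0.273
x ⇒ y = min(1, 1 − 0.727 + 0.739) = min(1, 1.012) = 1.000
¬(x ⇒ y) = 1 − 1.000 = 0.000
x ⇒ ¬(x ⇒ y) = min(1, 1 − 0.727 + 0.000) = min(1, 0.273) = 0.273
¬x ∨ (x ⇒ ¬(x ⇒ y)) = max(0.273, 0.273) = 0.273
¬y = 1 − 0.739 = 0.261
(¬x ∨ (x ⇒ ¬(x ⇒ y))) ∨ ¬y = max(0.273, 0.261) = 0.273
¬((¬x ∨ (x ⇒ ¬(x ⇒ y))) ∨ ¬y) = 1 − 0.273 = 0.727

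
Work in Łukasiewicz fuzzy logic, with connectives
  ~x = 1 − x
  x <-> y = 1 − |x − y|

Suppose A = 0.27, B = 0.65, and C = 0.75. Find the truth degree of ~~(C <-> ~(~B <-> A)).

~B = 1 − 0.65 = 0.35
~B <-> A = 1 − |0.35 − 0.27| = 1 − 0.08 = 0.92
~(~B <-> A) = 1 − 0.92 = 0.08
C <-> ~(~B <-> A) = 1 − |0.75 − 0.08| = 1 − 0.67 = 0.33
~(C <-> ~(~B <-> A)) = 1 − 0.33 = 0.67
~~(C <-> ~(~B <-> A)) = 1 − 0.67 = 0.33

0.33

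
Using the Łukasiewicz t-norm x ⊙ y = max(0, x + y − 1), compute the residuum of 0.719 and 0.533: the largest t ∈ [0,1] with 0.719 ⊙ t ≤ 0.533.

0.814

The residuum of the Łukasiewicz t-norm gives the supremum: min(1, 1 − 0.719 + 0.533).
1 − 0.719 + 0.533 = 0.814, so t = min(1, 0.814) = 0.814.
Check: 0.719 ⊙ 0.814 = max(0, 0.533) = 0.533 ≤ 0.533.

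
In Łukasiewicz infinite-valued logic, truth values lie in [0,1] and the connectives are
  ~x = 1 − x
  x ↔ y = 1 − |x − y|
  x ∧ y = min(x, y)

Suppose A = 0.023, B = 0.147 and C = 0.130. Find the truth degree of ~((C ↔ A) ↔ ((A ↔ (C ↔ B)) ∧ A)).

0.870

C ↔ A = 1 − |0.130 − 0.023| = 1 − 0.107 = 0.893
C ↔ B = 1 − |0.130 − 0.147| = 1 − 0.017 = 0.983
A ↔ (C ↔ B) = 1 − |0.023 − 0.983| = 1 − 0.960 = 0.040
(A ↔ (C ↔ B)) ∧ A = min(0.040, 0.023) = 0.023
(C ↔ A) ↔ ((A ↔ (C ↔ B)) ∧ A) = 1 − |0.893 − 0.023| = 1 − 0.870 = 0.130
~((C ↔ A) ↔ ((A ↔ (C ↔ B)) ∧ A)) = 1 − 0.130 = 0.870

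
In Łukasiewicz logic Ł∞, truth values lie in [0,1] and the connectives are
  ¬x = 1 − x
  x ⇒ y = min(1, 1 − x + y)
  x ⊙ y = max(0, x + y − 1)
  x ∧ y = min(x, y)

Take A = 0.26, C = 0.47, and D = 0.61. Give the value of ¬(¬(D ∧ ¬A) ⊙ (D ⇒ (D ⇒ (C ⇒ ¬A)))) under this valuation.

¬A = 1 − 0.26 = 0.74
D ∧ ¬A = min(0.61, 0.74) = 0.61
¬(D ∧ ¬A) = 1 − 0.61 = 0.39
C ⇒ ¬A = min(1, 1 − 0.47 + 0.74) = min(1, 1.27) = 1.00
D ⇒ (C ⇒ ¬A) = min(1, 1 − 0.61 + 1.00) = min(1, 1.39) = 1.00
D ⇒ (D ⇒ (C ⇒ ¬A)) = min(1, 1 − 0.61 + 1.00) = min(1, 1.39) = 1.00
¬(D ∧ ¬A) ⊙ (D ⇒ (D ⇒ (C ⇒ ¬A))) = max(0, 0.39 + 1.00 − 1) = max(0, 0.39) = 0.39
¬(¬(D ∧ ¬A) ⊙ (D ⇒ (D ⇒ (C ⇒ ¬A)))) = 1 − 0.39 = 0.61

0.61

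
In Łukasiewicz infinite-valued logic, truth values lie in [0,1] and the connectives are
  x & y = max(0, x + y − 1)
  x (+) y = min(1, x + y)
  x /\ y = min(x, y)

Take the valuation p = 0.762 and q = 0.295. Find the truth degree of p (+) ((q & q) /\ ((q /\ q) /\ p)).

q & q = max(0, 0.295 + 0.295 − 1) = max(0, -0.410) = 0.000
q /\ q = min(0.295, 0.295) = 0.295
(q /\ q) /\ p = min(0.295, 0.762) = 0.295
(q & q) /\ ((q /\ q) /\ p) = min(0.000, 0.295) = 0.000
p (+) ((q & q) /\ ((q /\ q) /\ p)) = min(1, 0.762 + 0.000) = min(1, 0.762) = 0.762

0.762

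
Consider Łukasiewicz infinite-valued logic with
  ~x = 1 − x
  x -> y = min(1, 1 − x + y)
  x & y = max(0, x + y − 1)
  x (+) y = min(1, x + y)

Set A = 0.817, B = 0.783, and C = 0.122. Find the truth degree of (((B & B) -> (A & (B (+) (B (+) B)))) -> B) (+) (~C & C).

0.783

B & B = max(0, 0.783 + 0.783 − 1) = max(0, 0.566) = 0.566
B (+) B = min(1, 0.783 + 0.783) = min(1, 1.566) = 1.000
B (+) (B (+) B) = min(1, 0.783 + 1.000) = min(1, 1.783) = 1.000
A & (B (+) (B (+) B)) = max(0, 0.817 + 1.000 − 1) = max(0, 0.817) = 0.817
(B & B) -> (A & (B (+) (B (+) B))) = min(1, 1 − 0.566 + 0.817) = min(1, 1.251) = 1.000
((B & B) -> (A & (B (+) (B (+) B)))) -> B = min(1, 1 − 1.000 + 0.783) = min(1, 0.783) = 0.783
~C = 1 − 0.122 = 0.878
~C & C = max(0, 0.878 + 0.122 − 1) = max(0, 0.000) = 0.000
(((B & B) -> (A & (B (+) (B (+) B)))) -> B) (+) (~C & C) = min(1, 0.783 + 0.000) = min(1, 0.783) = 0.783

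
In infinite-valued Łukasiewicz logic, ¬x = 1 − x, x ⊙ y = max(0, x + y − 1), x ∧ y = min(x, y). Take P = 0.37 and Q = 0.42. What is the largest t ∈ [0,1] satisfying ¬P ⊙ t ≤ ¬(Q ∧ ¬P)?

0.95

¬P = 1 − 0.37 = 0.63
So the left factor is ¬P = 0.63.
Q ∧ ¬P = min(0.42, 0.63) = 0.42
¬(Q ∧ ¬P) = 1 − 0.42 = 0.58
So the right-hand bound is ¬(Q ∧ ¬P) = 0.58.
The residuum of the Łukasiewicz t-norm gives the supremum: min(1, 1 − 0.63 + 0.58).
1 − 0.63 + 0.58 = 0.95, so t = min(1, 0.95) = 0.95.
Check: 0.63 ⊙ 0.95 = max(0, 0.58) = 0.58 ≤ 0.58.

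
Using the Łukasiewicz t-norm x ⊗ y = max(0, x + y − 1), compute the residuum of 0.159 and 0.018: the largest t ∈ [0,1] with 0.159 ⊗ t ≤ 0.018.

The residuum of the Łukasiewicz t-norm gives the supremum: min(1, 1 − 0.159 + 0.018).
1 − 0.159 + 0.018 = 0.859, so t = min(1, 0.859) = 0.859.
Check: 0.159 ⊗ 0.859 = max(0, 0.018) = 0.018 ≤ 0.018.

0.859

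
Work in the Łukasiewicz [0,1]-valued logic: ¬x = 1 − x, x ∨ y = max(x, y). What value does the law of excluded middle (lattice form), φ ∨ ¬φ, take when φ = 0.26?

¬φ = 1 − 0.26 = 0.74
φ ∨ ¬φ = max(0.26, 0.74) = 0.74
(The value 0.74 < 1 shows this instance is not satisfied; not a Ł∞-tautology — its value is max(a, 1−a).)

0.74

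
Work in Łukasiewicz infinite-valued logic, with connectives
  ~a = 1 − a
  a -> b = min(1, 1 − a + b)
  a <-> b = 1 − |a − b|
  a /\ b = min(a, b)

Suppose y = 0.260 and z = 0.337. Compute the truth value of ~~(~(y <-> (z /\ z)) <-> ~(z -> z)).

z /\ z = min(0.337, 0.337) = 0.337
y <-> (z /\ z) = 1 − |0.260 − 0.337| = 1 − 0.077 = 0.923
~(y <-> (z /\ z)) = 1 − 0.923 = 0.077
z -> z = min(1, 1 − 0.337 + 0.337) = min(1, 1.000) = 1.000
~(z -> z) = 1 − 1.000 = 0.000
~(y <-> (z /\ z)) <-> ~(z -> z) = 1 − |0.077 − 0.000| = 1 − 0.077 = 0.923
~(~(y <-> (z /\ z)) <-> ~(z -> z)) = 1 − 0.923 = 0.077
~~(~(y <-> (z /\ z)) <-> ~(z -> z)) = 1 − 0.077 = 0.923

0.923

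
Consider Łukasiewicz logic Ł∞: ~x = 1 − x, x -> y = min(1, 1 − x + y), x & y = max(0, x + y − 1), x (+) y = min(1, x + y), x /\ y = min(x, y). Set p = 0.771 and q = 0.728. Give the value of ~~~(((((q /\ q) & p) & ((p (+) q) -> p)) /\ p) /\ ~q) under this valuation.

0.730

q /\ q = min(0.728, 0.728) = 0.728
(q /\ q) & p = max(0, 0.728 + 0.771 − 1) = max(0, 0.499) = 0.499
p (+) q = min(1, 0.771 + 0.728) = min(1, 1.499) = 1.000
(p (+) q) -> p = min(1, 1 − 1.000 + 0.771) = min(1, 0.771) = 0.771
((q /\ q) & p) & ((p (+) q) -> p) = max(0, 0.499 + 0.771 − 1) = max(0, 0.270) = 0.270
(((q /\ q) & p) & ((p (+) q) -> p)) /\ p = min(0.270, 0.771) = 0.270
~q = 1 − 0.728 = 0.272
((((q /\ q) & p) & ((p (+) q) -> p)) /\ p) /\ ~q = min(0.270, 0.272) = 0.270
~(((((q /\ q) & p) & ((p (+) q) -> p)) /\ p) /\ ~q) = 1 − 0.270 = 0.730
~~(((((q /\ q) & p) & ((p (+) q) -> p)) /\ p) /\ ~q) = 1 − 0.730 = 0.270
~~~(((((q /\ q) & p) & ((p (+) q) -> p)) /\ p) /\ ~q) = 1 − 0.270 = 0.730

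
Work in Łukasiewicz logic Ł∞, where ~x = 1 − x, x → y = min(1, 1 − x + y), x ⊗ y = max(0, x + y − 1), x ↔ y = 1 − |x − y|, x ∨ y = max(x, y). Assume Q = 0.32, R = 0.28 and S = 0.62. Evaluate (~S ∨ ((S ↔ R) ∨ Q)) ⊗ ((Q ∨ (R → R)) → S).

0.28

~S = 1 − 0.62 = 0.38
S ↔ R = 1 − |0.62 − 0.28| = 1 − 0.34 = 0.66
(S ↔ R) ∨ Q = max(0.66, 0.32) = 0.66
~S ∨ ((S ↔ R) ∨ Q) = max(0.38, 0.66) = 0.66
R → R = min(1, 1 − 0.28 + 0.28) = min(1, 1.00) = 1.00
Q ∨ (R → R) = max(0.32, 1.00) = 1.00
(Q ∨ (R → R)) → S = min(1, 1 − 1.00 + 0.62) = min(1, 0.62) = 0.62
(~S ∨ ((S ↔ R) ∨ Q)) ⊗ ((Q ∨ (R → R)) → S) = max(0, 0.66 + 0.62 − 1) = max(0, 0.28) = 0.28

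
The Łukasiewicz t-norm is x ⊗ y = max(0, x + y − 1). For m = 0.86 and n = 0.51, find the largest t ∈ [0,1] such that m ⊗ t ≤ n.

0.65

The residuum of the Łukasiewicz t-norm gives the supremum: min(1, 1 − 0.86 + 0.51).
1 − 0.86 + 0.51 = 0.65, so t = min(1, 0.65) = 0.65.
Check: 0.86 ⊗ 0.65 = max(0, 0.51) = 0.51 ≤ 0.51.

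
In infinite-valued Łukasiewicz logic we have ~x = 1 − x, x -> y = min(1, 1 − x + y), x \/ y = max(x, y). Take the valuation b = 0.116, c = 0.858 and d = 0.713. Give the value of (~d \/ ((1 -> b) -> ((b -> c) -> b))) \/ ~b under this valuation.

1.000

~d = 1 − 0.713 = 0.287
1 -> b = min(1, 1 − 1.000 + 0.116) = min(1, 0.116) = 0.116
b -> c = min(1, 1 − 0.116 + 0.858) = min(1, 1.742) = 1.000
(b -> c) -> b = min(1, 1 − 1.000 + 0.116) = min(1, 0.116) = 0.116
(1 -> b) -> ((b -> c) -> b) = min(1, 1 − 0.116 + 0.116) = min(1, 1.000) = 1.000
~d \/ ((1 -> b) -> ((b -> c) -> b)) = max(0.287, 1.000) = 1.000
~b = 1 − 0.116 = 0.884
(~d \/ ((1 -> b) -> ((b -> c) -> b))) \/ ~b = max(1.000, 0.884) = 1.000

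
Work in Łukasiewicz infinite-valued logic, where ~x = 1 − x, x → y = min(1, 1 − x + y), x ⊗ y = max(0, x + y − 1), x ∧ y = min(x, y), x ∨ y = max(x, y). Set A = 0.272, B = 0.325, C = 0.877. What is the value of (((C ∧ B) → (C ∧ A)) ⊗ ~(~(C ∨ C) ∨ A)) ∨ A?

0.675

C ∧ B = min(0.877, 0.325) = 0.325
C ∧ A = min(0.877, 0.272) = 0.272
(C ∧ B) → (C ∧ A) = min(1, 1 − 0.325 + 0.272) = min(1, 0.947) = 0.947
C ∨ C = max(0.877, 0.877) = 0.877
~(C ∨ C) = 1 − 0.877 = 0.123
~(C ∨ C) ∨ A = max(0.123, 0.272) = 0.272
~(~(C ∨ C) ∨ A) = 1 − 0.272 = 0.728
((C ∧ B) → (C ∧ A)) ⊗ ~(~(C ∨ C) ∨ A) = max(0, 0.947 + 0.728 − 1) = max(0, 0.675) = 0.675
(((C ∧ B) → (C ∧ A)) ⊗ ~(~(C ∨ C) ∨ A)) ∨ A = max(0.675, 0.272) = 0.675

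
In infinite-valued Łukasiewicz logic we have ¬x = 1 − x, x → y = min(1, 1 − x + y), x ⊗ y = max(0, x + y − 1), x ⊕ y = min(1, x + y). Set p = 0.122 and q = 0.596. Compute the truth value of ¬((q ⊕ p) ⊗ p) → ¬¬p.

0.122

q ⊕ p = min(1, 0.596 + 0.122) = min(1, 0.718) = 0.718
(q ⊕ p) ⊗ p = max(0, 0.718 + 0.122 − 1) = max(0, -0.160) = 0.000
¬((q ⊕ p) ⊗ p) = 1 − 0.000 = 1.000
¬p = 1 − 0.122 = 0.878
¬¬p = 1 − 0.878 = 0.122
¬((q ⊕ p) ⊗ p) → ¬¬p = min(1, 1 − 1.000 + 0.122) = min(1, 0.122) = 0.122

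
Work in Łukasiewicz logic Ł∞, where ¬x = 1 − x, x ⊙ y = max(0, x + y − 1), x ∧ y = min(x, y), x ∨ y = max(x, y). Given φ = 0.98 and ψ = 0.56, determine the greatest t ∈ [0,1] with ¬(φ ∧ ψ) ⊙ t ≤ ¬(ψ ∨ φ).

φ ∧ ψ = min(0.98, 0.56) = 0.56
¬(φ ∧ ψ) = 1 − 0.56 = 0.44
So the left factor is ¬(φ ∧ ψ) = 0.44.
ψ ∨ φ = max(0.56, 0.98) = 0.98
¬(ψ ∨ φ) = 1 − 0.98 = 0.02
So the right-hand bound is ¬(ψ ∨ φ) = 0.02.
The residuum of the Łukasiewicz t-norm gives the supremum: min(1, 1 − 0.44 + 0.02).
1 − 0.44 + 0.02 = 0.58, so t = min(1, 0.58) = 0.58.
Check: 0.44 ⊙ 0.58 = max(0, 0.02) = 0.02 ≤ 0.02.

0.58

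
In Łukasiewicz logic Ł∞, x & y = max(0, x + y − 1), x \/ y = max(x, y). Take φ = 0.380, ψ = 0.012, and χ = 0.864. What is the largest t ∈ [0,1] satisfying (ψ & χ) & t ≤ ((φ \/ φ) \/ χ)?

1.000

ψ & χ = max(0, 0.012 + 0.864 − 1) = max(0, -0.124) = 0.000
So the left factor is ψ & χ = 0.000.
φ \/ φ = max(0.380, 0.380) = 0.380
(φ \/ φ) \/ χ = max(0.380, 0.864) = 0.864
So the right-hand bound is (φ \/ φ) \/ χ = 0.864.
The residuum of the Łukasiewicz t-norm gives the supremum: min(1, 1 − 0.000 + 0.864).
1 − 0.000 + 0.864 = 1.864, so t = min(1, 1.864) = 1.000.
Check: 0.000 & 1.000 = max(0, 0.000) = 0.000 ≤ 0.864.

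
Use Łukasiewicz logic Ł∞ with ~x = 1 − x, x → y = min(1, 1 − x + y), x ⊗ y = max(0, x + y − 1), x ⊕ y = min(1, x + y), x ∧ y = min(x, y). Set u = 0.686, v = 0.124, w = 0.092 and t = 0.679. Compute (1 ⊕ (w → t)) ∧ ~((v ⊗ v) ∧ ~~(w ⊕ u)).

w → t = min(1, 1 − 0.092 + 0.679) = min(1, 1.587) = 1.000
1 ⊕ (w → t) = min(1, 1.000 + 1.000) = min(1, 2.000) = 1.000
v ⊗ v = max(0, 0.124 + 0.124 − 1) = max(0, -0.752) = 0.000
w ⊕ u = min(1, 0.092 + 0.686) = min(1, 0.778) = 0.778
~(w ⊕ u) = 1 − 0.778 = 0.222
~~(w ⊕ u) = 1 − 0.222 = 0.778
(v ⊗ v) ∧ ~~(w ⊕ u) = min(0.000, 0.778) = 0.000
~((v ⊗ v) ∧ ~~(w ⊕ u)) = 1 − 0.000 = 1.000
(1 ⊕ (w → t)) ∧ ~((v ⊗ v) ∧ ~~(w ⊕ u)) = min(1.000, 1.000) = 1.000

1.000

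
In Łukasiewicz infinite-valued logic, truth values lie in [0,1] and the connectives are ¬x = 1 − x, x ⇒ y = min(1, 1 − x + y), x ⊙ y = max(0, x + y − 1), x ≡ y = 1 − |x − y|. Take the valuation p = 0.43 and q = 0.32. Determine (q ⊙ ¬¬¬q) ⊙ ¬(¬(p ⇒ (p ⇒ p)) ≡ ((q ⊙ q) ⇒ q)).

0.00

¬q = 1 − 0.32 = 0.68
¬¬q = 1 − 0.68 = 0.32
¬¬¬q = 1 − 0.32 = 0.68
q ⊙ ¬¬¬q = max(0, 0.32 + 0.68 − 1) = max(0, 0.00) = 0.00
p ⇒ p = min(1, 1 − 0.43 + 0.43) = min(1, 1.00) = 1.00
p ⇒ (p ⇒ p) = min(1, 1 − 0.43 + 1.00) = min(1, 1.57) = 1.00
¬(p ⇒ (p ⇒ p)) = 1 − 1.00 = 0.00
q ⊙ q = max(0, 0.32 + 0.32 − 1) = max(0, -0.36) = 0.00
(q ⊙ q) ⇒ q = min(1, 1 − 0.00 + 0.32) = min(1, 1.32) = 1.00
¬(p ⇒ (p ⇒ p)) ≡ ((q ⊙ q) ⇒ q) = 1 − |0.00 − 1.00| = 1 − 1.00 = 0.00
¬(¬(p ⇒ (p ⇒ p)) ≡ ((q ⊙ q) ⇒ q)) = 1 − 0.00 = 1.00
(q ⊙ ¬¬¬q) ⊙ ¬(¬(p ⇒ (p ⇒ p)) ≡ ((q ⊙ q) ⇒ q)) = max(0, 0.00 + 1.00 − 1) = max(0, 0.00) = 0.00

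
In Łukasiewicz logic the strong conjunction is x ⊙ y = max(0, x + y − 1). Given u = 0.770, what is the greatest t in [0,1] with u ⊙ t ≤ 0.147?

The residuum of the Łukasiewicz t-norm gives the supremum: min(1, 1 − 0.770 + 0.147).
1 − 0.770 + 0.147 = 0.377, so t = min(1, 0.377) = 0.377.
Check: 0.770 ⊙ 0.377 = max(0, 0.147) = 0.147 ≤ 0.147.

0.377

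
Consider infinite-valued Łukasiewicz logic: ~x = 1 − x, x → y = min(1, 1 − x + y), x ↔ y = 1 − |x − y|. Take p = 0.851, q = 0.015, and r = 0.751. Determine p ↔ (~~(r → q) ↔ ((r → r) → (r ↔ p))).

0.513

r → q = min(1, 1 − 0.751 + 0.015) = min(1, 0.264) = 0.264
~(r → q) = 1 − 0.264 = 0.736
~~(r → q) = 1 − 0.736 = 0.264
r → r = min(1, 1 − 0.751 + 0.751) = min(1, 1.000) = 1.000
r ↔ p = 1 − |0.751 − 0.851| = 1 − 0.100 = 0.900
(r → r) → (r ↔ p) = min(1, 1 − 1.000 + 0.900) = min(1, 0.900) = 0.900
~~(r → q) ↔ ((r → r) → (r ↔ p)) = 1 − |0.264 − 0.900| = 1 − 0.636 = 0.364
p ↔ (~~(r → q) ↔ ((r → r) → (r ↔ p))) = 1 − |0.851 − 0.364| = 1 − 0.487 = 0.513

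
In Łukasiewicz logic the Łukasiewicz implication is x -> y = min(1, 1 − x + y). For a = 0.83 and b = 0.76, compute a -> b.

0.93

a -> b = min(1, 1 − 0.83 + 0.76) = min(1, 0.93) = 0.93
For comparison, the Gödel implication (1 if x ≤ y else y) would give 0.76.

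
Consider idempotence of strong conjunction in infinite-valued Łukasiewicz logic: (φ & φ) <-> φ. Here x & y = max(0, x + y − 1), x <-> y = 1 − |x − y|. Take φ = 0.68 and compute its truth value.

0.68

φ & φ = max(0, 0.68 + 0.68 − 1) = max(0, 0.36) = 0.36
(φ & φ) <-> φ = 1 − |0.36 − 0.68| = 1 − 0.32 = 0.68
(The value 0.68 < 1 shows this instance is not satisfied; fails in Ł∞ since a ⊗ a = max(0, 2a−1) ≠ a in general.)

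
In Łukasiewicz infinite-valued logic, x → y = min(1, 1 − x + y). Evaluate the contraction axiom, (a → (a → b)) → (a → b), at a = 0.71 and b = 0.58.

0.87

a → b = min(1, 1 − 0.71 + 0.58) = min(1, 0.87) = 0.87
a → (a → b) = min(1, 1 − 0.71 + 0.87) = min(1, 1.16) = 1.00
(a → (a → b)) → (a → b) = min(1, 1 − 1.00 + 0.87) = min(1, 0.87) = 0.87
(The value 0.87 < 1 shows this instance is not satisfied; fails in Ł∞ (the t-norm is not idempotent).)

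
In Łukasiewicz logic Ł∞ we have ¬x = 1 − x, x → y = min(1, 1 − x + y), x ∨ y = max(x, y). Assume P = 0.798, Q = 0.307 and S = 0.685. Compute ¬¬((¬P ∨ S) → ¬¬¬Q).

1.000

¬P = 1 − 0.798 = 0.202
¬P ∨ S = max(0.202, 0.685) = 0.685
¬Q = 1 − 0.307 = 0.693
¬¬Q = 1 − 0.693 = 0.307
¬¬¬Q = 1 − 0.307 = 0.693
(¬P ∨ S) → ¬¬¬Q = min(1, 1 − 0.685 + 0.693) = min(1, 1.008) = 1.000
¬((¬P ∨ S) → ¬¬¬Q) = 1 − 1.000 = 0.000
¬¬((¬P ∨ S) → ¬¬¬Q) = 1 − 0.000 = 1.000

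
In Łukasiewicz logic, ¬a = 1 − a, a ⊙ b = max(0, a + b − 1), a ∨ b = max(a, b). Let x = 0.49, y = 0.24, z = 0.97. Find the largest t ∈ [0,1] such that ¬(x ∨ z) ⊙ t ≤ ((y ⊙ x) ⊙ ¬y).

x ∨ z = max(0.49, 0.97) = 0.97
¬(x ∨ z) = 1 − 0.97 = 0.03
So the left factor is ¬(x ∨ z) = 0.03.
y ⊙ x = max(0, 0.24 + 0.49 − 1) = max(0, -0.27) = 0.00
¬y = 1 − 0.24 = 0.76
(y ⊙ x) ⊙ ¬y = max(0, 0.00 + 0.76 − 1) = max(0, -0.24) = 0.00
So the right-hand bound is (y ⊙ x) ⊙ ¬y = 0.00.
The residuum of the Łukasiewicz t-norm gives the supremum: min(1, 1 − 0.03 + 0.00).
1 − 0.03 + 0.00 = 0.97, so t = min(1, 0.97) = 0.97.
Check: 0.03 ⊙ 0.97 = max(0, 0.00) = 0.00 ≤ 0.00.

0.97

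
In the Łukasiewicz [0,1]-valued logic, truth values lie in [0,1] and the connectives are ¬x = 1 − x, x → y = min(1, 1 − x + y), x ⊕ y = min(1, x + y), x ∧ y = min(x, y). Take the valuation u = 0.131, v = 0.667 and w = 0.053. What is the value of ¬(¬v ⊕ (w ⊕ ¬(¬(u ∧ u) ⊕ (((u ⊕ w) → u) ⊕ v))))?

¬v = 1 − 0.667 = 0.333
u ∧ u = min(0.131, 0.131) = 0.131
¬(u ∧ u) = 1 − 0.131 = 0.869
u ⊕ w = min(1, 0.131 + 0.053) = min(1, 0.184) = 0.184
(u ⊕ w) → u = min(1, 1 − 0.184 + 0.131) = min(1, 0.947) = 0.947
((u ⊕ w) → u) ⊕ v = min(1, 0.947 + 0.667) = min(1, 1.614) = 1.000
¬(u ∧ u) ⊕ (((u ⊕ w) → u) ⊕ v) = min(1, 0.869 + 1.000) = min(1, 1.869) = 1.000
¬(¬(u ∧ u) ⊕ (((u ⊕ w) → u) ⊕ v)) = 1 − 1.000 = 0.000
w ⊕ ¬(¬(u ∧ u) ⊕ (((u ⊕ w) → u) ⊕ v)) = min(1, 0.053 + 0.000) = min(1, 0.053) = 0.053
¬v ⊕ (w ⊕ ¬(¬(u ∧ u) ⊕ (((u ⊕ w) → u) ⊕ v))) = min(1, 0.333 + 0.053) = min(1, 0.386) = 0.386
¬(¬v ⊕ (w ⊕ ¬(¬(u ∧ u) ⊕ (((u ⊕ w) → u) ⊕ v)))) = 1 − 0.386 = 0.614

0.614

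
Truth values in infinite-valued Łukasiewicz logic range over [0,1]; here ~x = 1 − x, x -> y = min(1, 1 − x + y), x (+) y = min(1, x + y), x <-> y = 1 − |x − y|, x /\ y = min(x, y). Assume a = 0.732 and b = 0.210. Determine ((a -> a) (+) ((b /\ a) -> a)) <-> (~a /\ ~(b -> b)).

a -> a = min(1, 1 − 0.732 + 0.732) = min(1, 1.000) = 1.000
b /\ a = min(0.210, 0.732) = 0.210
(b /\ a) -> a = min(1, 1 − 0.210 + 0.732) = min(1, 1.522) = 1.000
(a -> a) (+) ((b /\ a) -> a) = min(1, 1.000 + 1.000) = min(1, 2.000) = 1.000
~a = 1 − 0.732 = 0.268
b -> b = min(1, 1 − 0.210 + 0.210) = min(1, 1.000) = 1.000
~(b -> b) = 1 − 1.000 = 0.000
~a /\ ~(b -> b) = min(0.268, 0.000) = 0.000
((a -> a) (+) ((b /\ a) -> a)) <-> (~a /\ ~(b -> b)) = 1 − |1.000 − 0.000| = 1 − 1.000 = 0.000

0.000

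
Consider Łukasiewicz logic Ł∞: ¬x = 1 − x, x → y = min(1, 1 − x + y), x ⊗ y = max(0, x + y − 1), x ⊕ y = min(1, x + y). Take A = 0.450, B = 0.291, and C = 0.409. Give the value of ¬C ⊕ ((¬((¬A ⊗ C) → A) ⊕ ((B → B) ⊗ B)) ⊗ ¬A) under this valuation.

0.591

¬C = 1 − 0.409 = 0.591
¬A = 1 − 0.450 = 0.550
¬A ⊗ C = max(0, 0.550 + 0.409 − 1) = max(0, -0.041) = 0.000
(¬A ⊗ C) → A = min(1, 1 − 0.000 + 0.450) = min(1, 1.450) = 1.000
¬((¬A ⊗ C) → A) = 1 − 1.000 = 0.000
B → B = min(1, 1 − 0.291 + 0.291) = min(1, 1.000) = 1.000
(B → B) ⊗ B = max(0, 1.000 + 0.291 − 1) = max(0, 0.291) = 0.291
¬((¬A ⊗ C) → A) ⊕ ((B → B) ⊗ B) = min(1, 0.000 + 0.291) = min(1, 0.291) = 0.291
(¬((¬A ⊗ C) → A) ⊕ ((B → B) ⊗ B)) ⊗ ¬A = max(0, 0.291 + 0.550 − 1) = max(0, -0.159) = 0.000
¬C ⊕ ((¬((¬A ⊗ C) → A) ⊕ ((B → B) ⊗ B)) ⊗ ¬A) = min(1, 0.591 + 0.000) = min(1, 0.591) = 0.591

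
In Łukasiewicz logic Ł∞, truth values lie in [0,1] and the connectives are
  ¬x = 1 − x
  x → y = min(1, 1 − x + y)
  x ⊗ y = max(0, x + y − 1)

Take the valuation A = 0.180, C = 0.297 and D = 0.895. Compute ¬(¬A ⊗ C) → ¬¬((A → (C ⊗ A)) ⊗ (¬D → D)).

¬A = 1 − 0.180 = 0.820
¬A ⊗ C = max(0, 0.820 + 0.297 − 1) = max(0, 0.117) = 0.117
¬(¬A ⊗ C) = 1 − 0.117 = 0.883
C ⊗ A = max(0, 0.297 + 0.180 − 1) = max(0, -0.523) = 0.000
A → (C ⊗ A) = min(1, 1 − 0.180 + 0.000) = min(1, 0.820) = 0.820
¬D = 1 − 0.895 = 0.105
¬D → D = min(1, 1 − 0.105 + 0.895) = min(1, 1.790) = 1.000
(A → (C ⊗ A)) ⊗ (¬D → D) = max(0, 0.820 + 1.000 − 1) = max(0, 0.820) = 0.820
¬((A → (C ⊗ A)) ⊗ (¬D → D)) = 1 − 0.820 = 0.180
¬¬((A → (C ⊗ A)) ⊗ (¬D → D)) = 1 − 0.180 = 0.820
¬(¬A ⊗ C) → ¬¬((A → (C ⊗ A)) ⊗ (¬D → D)) = min(1, 1 − 0.883 + 0.820) = min(1, 0.937) = 0.937

0.937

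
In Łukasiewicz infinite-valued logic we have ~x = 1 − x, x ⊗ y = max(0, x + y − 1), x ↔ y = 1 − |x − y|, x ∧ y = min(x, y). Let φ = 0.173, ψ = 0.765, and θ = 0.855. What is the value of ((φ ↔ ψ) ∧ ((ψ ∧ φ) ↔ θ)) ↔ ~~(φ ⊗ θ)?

0.710

φ ↔ ψ = 1 − |0.173 − 0.765| = 1 − 0.592 = 0.408
ψ ∧ φ = min(0.765, 0.173) = 0.173
(ψ ∧ φ) ↔ θ = 1 − |0.173 − 0.855| = 1 − 0.682 = 0.318
(φ ↔ ψ) ∧ ((ψ ∧ φ) ↔ θ) = min(0.408, 0.318) = 0.318
φ ⊗ θ = max(0, 0.173 + 0.855 − 1) = max(0, 0.028) = 0.028
~(φ ⊗ θ) = 1 − 0.028 = 0.972
~~(φ ⊗ θ) = 1 − 0.972 = 0.028
((φ ↔ ψ) ∧ ((ψ ∧ φ) ↔ θ)) ↔ ~~(φ ⊗ θ) = 1 − |0.318 − 0.028| = 1 − 0.290 = 0.710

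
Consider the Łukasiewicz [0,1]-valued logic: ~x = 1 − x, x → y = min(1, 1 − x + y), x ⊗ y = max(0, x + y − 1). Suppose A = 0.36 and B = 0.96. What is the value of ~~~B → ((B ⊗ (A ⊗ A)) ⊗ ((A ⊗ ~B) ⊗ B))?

~B = 1 − 0.96 = 0.04
~~B = 1 − 0.04 = 0.96
~~~B = 1 − 0.96 = 0.04
A ⊗ A = max(0, 0.36 + 0.36 − 1) = max(0, -0.28) = 0.00
B ⊗ (A ⊗ A) = max(0, 0.96 + 0.00 − 1) = max(0, -0.04) = 0.00
A ⊗ ~B = max(0, 0.36 + 0.04 − 1) = max(0, -0.60) = 0.00
(A ⊗ ~B) ⊗ B = max(0, 0.00 + 0.96 − 1) = max(0, -0.04) = 0.00
(B ⊗ (A ⊗ A)) ⊗ ((A ⊗ ~B) ⊗ B) = max(0, 0.00 + 0.00 − 1) = max(0, -1.00) = 0.00
~~~B → ((B ⊗ (A ⊗ A)) ⊗ ((A ⊗ ~B) ⊗ B)) = min(1, 1 − 0.04 + 0.00) = min(1, 0.96) = 0.96

0.96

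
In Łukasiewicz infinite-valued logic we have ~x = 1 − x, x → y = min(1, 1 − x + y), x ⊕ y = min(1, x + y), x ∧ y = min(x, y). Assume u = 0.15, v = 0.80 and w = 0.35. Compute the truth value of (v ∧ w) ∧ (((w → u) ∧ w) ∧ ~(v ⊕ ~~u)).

0.05

v ∧ w = min(0.80, 0.35) = 0.35
w → u = min(1, 1 − 0.35 + 0.15) = min(1, 0.80) = 0.80
(w → u) ∧ w = min(0.80, 0.35) = 0.35
~u = 1 − 0.15 = 0.85
~~u = 1 − 0.85 = 0.15
v ⊕ ~~u = min(1, 0.80 + 0.15) = min(1, 0.95) = 0.95
~(v ⊕ ~~u) = 1 − 0.95 = 0.05
((w → u) ∧ w) ∧ ~(v ⊕ ~~u) = min(0.35, 0.05) = 0.05
(v ∧ w) ∧ (((w → u) ∧ w) ∧ ~(v ⊕ ~~u)) = min(0.35, 0.05) = 0.05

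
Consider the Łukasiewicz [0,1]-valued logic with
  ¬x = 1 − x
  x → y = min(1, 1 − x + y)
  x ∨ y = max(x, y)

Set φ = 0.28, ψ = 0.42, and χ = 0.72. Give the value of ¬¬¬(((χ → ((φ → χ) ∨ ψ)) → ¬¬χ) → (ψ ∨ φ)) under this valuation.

0.30

φ → χ = min(1, 1 − 0.28 + 0.72) = min(1, 1.44) = 1.00
(φ → χ) ∨ ψ = max(1.00, 0.42) = 1.00
χ → ((φ → χ) ∨ ψ) = min(1, 1 − 0.72 + 1.00) = min(1, 1.28) = 1.00
¬χ = 1 − 0.72 = 0.28
¬¬χ = 1 − 0.28 = 0.72
(χ → ((φ → χ) ∨ ψ)) → ¬¬χ = min(1, 1 − 1.00 + 0.72) = min(1, 0.72) = 0.72
ψ ∨ φ = max(0.42, 0.28) = 0.42
((χ → ((φ → χ) ∨ ψ)) → ¬¬χ) → (ψ ∨ φ) = min(1, 1 − 0.72 + 0.42) = min(1, 0.70) = 0.70
¬(((χ → ((φ → χ) ∨ ψ)) → ¬¬χ) → (ψ ∨ φ)) = 1 − 0.70 = 0.30
¬¬(((χ → ((φ → χ) ∨ ψ)) → ¬¬χ) → (ψ ∨ φ)) = 1 − 0.30 = 0.70
¬¬¬(((χ → ((φ → χ) ∨ ψ)) → ¬¬χ) → (ψ ∨ φ)) = 1 − 0.70 = 0.30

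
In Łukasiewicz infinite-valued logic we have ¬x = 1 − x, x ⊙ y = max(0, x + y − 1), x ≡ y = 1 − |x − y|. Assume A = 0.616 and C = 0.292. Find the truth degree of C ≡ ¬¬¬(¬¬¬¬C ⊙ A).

¬C = 1 − 0.292 = 0.708
¬¬C = 1 − 0.708 = 0.292
¬¬¬C = 1 − 0.292 = 0.708
¬¬¬¬C = 1 − 0.708 = 0.292
¬¬¬¬C ⊙ A = max(0, 0.292 + 0.616 − 1) = max(0, -0.092) = 0.000
¬(¬¬¬¬C ⊙ A) = 1 − 0.000 = 1.000
¬¬(¬¬¬¬C ⊙ A) = 1 − 1.000 = 0.000
¬¬¬(¬¬¬¬C ⊙ A) = 1 − 0.000 = 1.000
C ≡ ¬¬¬(¬¬¬¬C ⊙ A) = 1 − |0.292 − 1.000| = 1 − 0.708 = 0.292

0.292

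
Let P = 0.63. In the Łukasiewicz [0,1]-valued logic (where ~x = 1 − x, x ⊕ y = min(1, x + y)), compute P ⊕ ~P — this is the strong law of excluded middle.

1.00

~P = 1 − 0.63 = 0.37
P ⊕ ~P = min(1, 0.63 + 0.37) = min(1, 1.00) = 1.00
(As expected: always 1 in Ł∞ since a ⊕ (1−a) = 1.)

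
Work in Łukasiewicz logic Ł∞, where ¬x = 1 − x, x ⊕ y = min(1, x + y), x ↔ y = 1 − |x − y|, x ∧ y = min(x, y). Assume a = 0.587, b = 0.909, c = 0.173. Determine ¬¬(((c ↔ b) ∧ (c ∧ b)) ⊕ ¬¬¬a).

0.586

c ↔ b = 1 − |0.173 − 0.909| = 1 − 0.736 = 0.264
c ∧ b = min(0.173, 0.909) = 0.173
(c ↔ b) ∧ (c ∧ b) = min(0.264, 0.173) = 0.173
¬a = 1 − 0.587 = 0.413
¬¬a = 1 − 0.413 = 0.587
¬¬¬a = 1 − 0.587 = 0.413
((c ↔ b) ∧ (c ∧ b)) ⊕ ¬¬¬a = min(1, 0.173 + 0.413) = min(1, 0.586) = 0.586
¬(((c ↔ b) ∧ (c ∧ b)) ⊕ ¬¬¬a) = 1 − 0.586 = 0.414
¬¬(((c ↔ b) ∧ (c ∧ b)) ⊕ ¬¬¬a) = 1 − 0.414 = 0.586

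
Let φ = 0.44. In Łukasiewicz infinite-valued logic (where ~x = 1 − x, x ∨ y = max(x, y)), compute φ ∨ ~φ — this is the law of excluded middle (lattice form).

0.56

~φ = 1 − 0.44 = 0.56
φ ∨ ~φ = max(0.44, 0.56) = 0.56
(The value 0.56 < 1 shows this instance is not satisfied; not a Ł∞-tautology — its value is max(a, 1−a).)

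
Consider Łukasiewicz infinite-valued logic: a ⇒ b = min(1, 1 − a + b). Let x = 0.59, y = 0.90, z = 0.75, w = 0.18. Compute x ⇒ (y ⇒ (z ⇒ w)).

0.94

z ⇒ w = min(1, 1 − 0.75 + 0.18) = min(1, 0.43) = 0.43
y ⇒ (z ⇒ w) = min(1, 1 − 0.90 + 0.43) = min(1, 0.53) = 0.53
x ⇒ (y ⇒ (z ⇒ w)) = min(1, 1 − 0.59 + 0.53) = min(1, 0.94) = 0.94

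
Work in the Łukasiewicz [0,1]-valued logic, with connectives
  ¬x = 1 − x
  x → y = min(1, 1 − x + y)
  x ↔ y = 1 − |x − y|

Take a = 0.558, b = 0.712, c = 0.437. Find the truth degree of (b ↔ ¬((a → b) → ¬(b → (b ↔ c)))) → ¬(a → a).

a → b = min(1, 1 − 0.558 + 0.712) = min(1, 1.154) = 1.000
b ↔ c = 1 − |0.712 − 0.437| = 1 − 0.275 = 0.725
b → (b ↔ c) = min(1, 1 − 0.712 + 0.725) = min(1, 1.013) = 1.000
¬(b → (b ↔ c)) = 1 − 1.000 = 0.000
(a → b) → ¬(b → (b ↔ c)) = min(1, 1 − 1.000 + 0.000) = min(1, 0.000) = 0.000
¬((a → b) → ¬(b → (b ↔ c))) = 1 − 0.000 = 1.000
b ↔ ¬((a → b) → ¬(b → (b ↔ c))) = 1 − |0.712 − 1.000| = 1 − 0.288 = 0.712
a → a = min(1, 1 − 0.558 + 0.558) = min(1, 1.000) = 1.000
¬(a → a) = 1 − 1.000 = 0.000
(b ↔ ¬((a → b) → ¬(b → (b ↔ c)))) → ¬(a → a) = min(1, 1 − 0.712 + 0.000) = min(1, 0.288) = 0.288

0.288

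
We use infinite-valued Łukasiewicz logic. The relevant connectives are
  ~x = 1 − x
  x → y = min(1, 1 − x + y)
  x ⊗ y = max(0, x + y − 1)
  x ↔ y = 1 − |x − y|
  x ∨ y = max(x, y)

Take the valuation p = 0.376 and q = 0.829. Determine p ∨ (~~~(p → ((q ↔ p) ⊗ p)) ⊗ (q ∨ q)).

0.376

q ↔ p = 1 − |0.829 − 0.376| = 1 − 0.453 = 0.547
(q ↔ p) ⊗ p = max(0, 0.547 + 0.376 − 1) = max(0, -0.077) = 0.000
p → ((q ↔ p) ⊗ p) = min(1, 1 − 0.376 + 0.000) = min(1, 0.624) = 0.624
~(p → ((q ↔ p) ⊗ p)) = 1 − 0.624 = 0.376
~~(p → ((q ↔ p) ⊗ p)) = 1 − 0.376 = 0.624
~~~(p → ((q ↔ p) ⊗ p)) = 1 − 0.624 = 0.376
q ∨ q = max(0.829, 0.829) = 0.829
~~~(p → ((q ↔ p) ⊗ p)) ⊗ (q ∨ q) = max(0, 0.376 + 0.829 − 1) = max(0, 0.205) = 0.205
p ∨ (~~~(p → ((q ↔ p) ⊗ p)) ⊗ (q ∨ q)) = max(0.376, 0.205) = 0.376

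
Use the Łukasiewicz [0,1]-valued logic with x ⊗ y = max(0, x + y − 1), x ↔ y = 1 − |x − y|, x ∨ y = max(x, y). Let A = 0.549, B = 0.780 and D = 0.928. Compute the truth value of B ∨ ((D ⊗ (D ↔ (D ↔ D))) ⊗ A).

D ↔ D = 1 − |0.928 − 0.928| = 1 − 0.000 = 1.000
D ↔ (D ↔ D) = 1 − |0.928 − 1.000| = 1 − 0.072 = 0.928
D ⊗ (D ↔ (D ↔ D)) = max(0, 0.928 + 0.928 − 1) = max(0, 0.856) = 0.856
(D ⊗ (D ↔ (D ↔ D))) ⊗ A = max(0, 0.856 + 0.549 − 1) = max(0, 0.405) = 0.405
B ∨ ((D ⊗ (D ↔ (D ↔ D))) ⊗ A) = max(0.780, 0.405) = 0.780

0.780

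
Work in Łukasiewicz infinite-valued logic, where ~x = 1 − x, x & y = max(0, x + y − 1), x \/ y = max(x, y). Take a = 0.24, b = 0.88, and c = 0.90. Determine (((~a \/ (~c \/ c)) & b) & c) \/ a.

0.68

~a = 1 − 0.24 = 0.76
~c = 1 − 0.90 = 0.10
~c \/ c = max(0.10, 0.90) = 0.90
~a \/ (~c \/ c) = max(0.76, 0.90) = 0.90
(~a \/ (~c \/ c)) & b = max(0, 0.90 + 0.88 − 1) = max(0, 0.78) = 0.78
((~a \/ (~c \/ c)) & b) & c = max(0, 0.78 + 0.90 − 1) = max(0, 0.68) = 0.68
(((~a \/ (~c \/ c)) & b) & c) \/ a = max(0.68, 0.24) = 0.68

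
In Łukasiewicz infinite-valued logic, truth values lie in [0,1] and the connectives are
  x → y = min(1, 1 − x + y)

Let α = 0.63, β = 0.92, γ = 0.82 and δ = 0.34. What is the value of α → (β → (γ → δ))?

γ → δ = min(1, 1 − 0.82 + 0.34) = min(1, 0.52) = 0.52
β → (γ → δ) = min(1, 1 − 0.92 + 0.52) = min(1, 0.60) = 0.60
α → (β → (γ → δ)) = min(1, 1 − 0.63 + 0.60) = min(1, 0.97) = 0.97

0.97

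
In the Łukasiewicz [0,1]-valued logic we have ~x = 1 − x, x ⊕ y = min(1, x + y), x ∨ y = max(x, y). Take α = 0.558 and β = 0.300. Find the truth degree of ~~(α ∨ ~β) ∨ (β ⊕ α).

~β = 1 − 0.300 = 0.700
α ∨ ~β = max(0.558, 0.700) = 0.700
~(α ∨ ~β) = 1 − 0.700 = 0.300
~~(α ∨ ~β) = 1 − 0.300 = 0.700
β ⊕ α = min(1, 0.300 + 0.558) = min(1, 0.858) = 0.858
~~(α ∨ ~β) ∨ (β ⊕ α) = max(0.700, 0.858) = 0.858

0.858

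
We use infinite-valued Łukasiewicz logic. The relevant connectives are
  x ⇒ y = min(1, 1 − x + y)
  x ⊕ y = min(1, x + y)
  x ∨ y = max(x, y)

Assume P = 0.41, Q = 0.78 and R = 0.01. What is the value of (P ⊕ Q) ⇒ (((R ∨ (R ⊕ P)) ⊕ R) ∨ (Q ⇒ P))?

0.63

P ⊕ Q = min(1, 0.41 + 0.78) = min(1, 1.19) = 1.00
R ⊕ P = min(1, 0.01 + 0.41) = min(1, 0.42) = 0.42
R ∨ (R ⊕ P) = max(0.01, 0.42) = 0.42
(R ∨ (R ⊕ P)) ⊕ R = min(1, 0.42 + 0.01) = min(1, 0.43) = 0.43
Q ⇒ P = min(1, 1 − 0.78 + 0.41) = min(1, 0.63) = 0.63
((R ∨ (R ⊕ P)) ⊕ R) ∨ (Q ⇒ P) = max(0.43, 0.63) = 0.63
(P ⊕ Q) ⇒ (((R ∨ (R ⊕ P)) ⊕ R) ∨ (Q ⇒ P)) = min(1, 1 − 1.00 + 0.63) = min(1, 0.63) = 0.63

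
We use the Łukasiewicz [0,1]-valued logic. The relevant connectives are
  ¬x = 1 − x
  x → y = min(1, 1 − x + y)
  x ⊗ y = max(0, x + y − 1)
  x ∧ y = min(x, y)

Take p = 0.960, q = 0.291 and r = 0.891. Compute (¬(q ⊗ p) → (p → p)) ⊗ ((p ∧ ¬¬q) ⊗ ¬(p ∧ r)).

0.000

q ⊗ p = max(0, 0.291 + 0.960 − 1) = max(0, 0.251) = 0.251
¬(q ⊗ p) = 1 − 0.251 = 0.749
p → p = min(1, 1 − 0.960 + 0.960) = min(1, 1.000) = 1.000
¬(q ⊗ p) → (p → p) = min(1, 1 − 0.749 + 1.000) = min(1, 1.251) = 1.000
¬q = 1 − 0.291 = 0.709
¬¬q = 1 − 0.709 = 0.291
p ∧ ¬¬q = min(0.960, 0.291) = 0.291
p ∧ r = min(0.960, 0.891) = 0.891
¬(p ∧ r) = 1 − 0.891 = 0.109
(p ∧ ¬¬q) ⊗ ¬(p ∧ r) = max(0, 0.291 + 0.109 − 1) = max(0, -0.600) = 0.000
(¬(q ⊗ p) → (p → p)) ⊗ ((p ∧ ¬¬q) ⊗ ¬(p ∧ r)) = max(0, 1.000 + 0.000 − 1) = max(0, 0.000) = 0.000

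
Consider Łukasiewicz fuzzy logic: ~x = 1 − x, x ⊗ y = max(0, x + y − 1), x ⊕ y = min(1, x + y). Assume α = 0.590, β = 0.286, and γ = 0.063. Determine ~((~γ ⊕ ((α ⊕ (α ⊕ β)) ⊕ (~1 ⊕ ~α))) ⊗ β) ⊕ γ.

0.777

~γ = 1 − 0.063 = 0.937
α ⊕ β = min(1, 0.590 + 0.286) = min(1, 0.876) = 0.876
α ⊕ (α ⊕ β) = min(1, 0.590 + 0.876) = min(1, 1.466) = 1.000
~1 = 1 − 1.000 = 0.000
~α = 1 − 0.590 = 0.410
~1 ⊕ ~α = min(1, 0.000 + 0.410) = min(1, 0.410) = 0.410
(α ⊕ (α ⊕ β)) ⊕ (~1 ⊕ ~α) = min(1, 1.000 + 0.410) = min(1, 1.410) = 1.000
~γ ⊕ ((α ⊕ (α ⊕ β)) ⊕ (~1 ⊕ ~α)) = min(1, 0.937 + 1.000) = min(1, 1.937) = 1.000
(~γ ⊕ ((α ⊕ (α ⊕ β)) ⊕ (~1 ⊕ ~α))) ⊗ β = max(0, 1.000 + 0.286 − 1) = max(0, 0.286) = 0.286
~((~γ ⊕ ((α ⊕ (α ⊕ β)) ⊕ (~1 ⊕ ~α))) ⊗ β) = 1 − 0.286 = 0.714
~((~γ ⊕ ((α ⊕ (α ⊕ β)) ⊕ (~1 ⊕ ~α))) ⊗ β) ⊕ γ = min(1, 0.714 + 0.063) = min(1, 0.777) = 0.777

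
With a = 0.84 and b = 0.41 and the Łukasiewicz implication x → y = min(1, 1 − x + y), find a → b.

0.57

a → b = min(1, 1 − 0.84 + 0.41) = min(1, 0.57) = 0.57
For comparison, the Gödel implication (1 if x ≤ y else y) would give 0.41.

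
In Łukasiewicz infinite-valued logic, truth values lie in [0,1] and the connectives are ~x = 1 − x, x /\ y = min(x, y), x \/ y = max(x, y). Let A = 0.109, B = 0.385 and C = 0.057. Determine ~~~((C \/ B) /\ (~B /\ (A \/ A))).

C \/ B = max(0.057, 0.385) = 0.385
~B = 1 − 0.385 = 0.615
A \/ A = max(0.109, 0.109) = 0.109
~B /\ (A \/ A) = min(0.615, 0.109) = 0.109
(C \/ B) /\ (~B /\ (A \/ A)) = min(0.385, 0.109) = 0.109
~((C \/ B) /\ (~B /\ (A \/ A))) = 1 − 0.109 = 0.891
~~((C \/ B) /\ (~B /\ (A \/ A))) = 1 − 0.891 = 0.109
~~~((C \/ B) /\ (~B /\ (A \/ A))) = 1 − 0.109 = 0.891

0.891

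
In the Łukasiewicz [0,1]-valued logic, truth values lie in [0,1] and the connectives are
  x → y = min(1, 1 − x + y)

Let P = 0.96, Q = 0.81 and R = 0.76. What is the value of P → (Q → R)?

Q → R = min(1, 1 − 0.81 + 0.76) = min(1, 0.95) = 0.95
P → (Q → R) = min(1, 1 − 0.96 + 0.95) = min(1, 0.99) = 0.99

0.99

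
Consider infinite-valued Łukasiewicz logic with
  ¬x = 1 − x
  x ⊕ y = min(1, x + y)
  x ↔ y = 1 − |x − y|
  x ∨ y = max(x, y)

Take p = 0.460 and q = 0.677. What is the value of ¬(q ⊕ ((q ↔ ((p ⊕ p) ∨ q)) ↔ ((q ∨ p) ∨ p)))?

p ⊕ p = min(1, 0.460 + 0.460) = min(1, 0.920) = 0.920
(p ⊕ p) ∨ q = max(0.920, 0.677) = 0.920
q ↔ ((p ⊕ p) ∨ q) = 1 − |0.677 − 0.920| = 1 − 0.243 = 0.757
q ∨ p = max(0.677, 0.460) = 0.677
(q ∨ p) ∨ p = max(0.677, 0.460) = 0.677
(q ↔ ((p ⊕ p) ∨ q)) ↔ ((q ∨ p) ∨ p) = 1 − |0.757 − 0.677| = 1 − 0.080 = 0.920
q ⊕ ((q ↔ ((p ⊕ p) ∨ q)) ↔ ((q ∨ p) ∨ p)) = min(1, 0.677 + 0.920) = min(1, 1.597) = 1.000
¬(q ⊕ ((q ↔ ((p ⊕ p) ∨ q)) ↔ ((q ∨ p) ∨ p))) = 1 − 1.000 = 0.000

0.000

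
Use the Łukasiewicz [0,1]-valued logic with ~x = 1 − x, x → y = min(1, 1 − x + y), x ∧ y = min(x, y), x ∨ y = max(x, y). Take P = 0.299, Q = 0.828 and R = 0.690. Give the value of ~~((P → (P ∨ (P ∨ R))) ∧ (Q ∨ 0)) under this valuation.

0.828

P ∨ R = max(0.299, 0.690) = 0.690
P ∨ (P ∨ R) = max(0.299, 0.690) = 0.690
P → (P ∨ (P ∨ R)) = min(1, 1 − 0.299 + 0.690) = min(1, 1.391) = 1.000
Q ∨ 0 = max(0.828, 0.000) = 0.828
(P → (P ∨ (P ∨ R))) ∧ (Q ∨ 0) = min(1.000, 0.828) = 0.828
~((P → (P ∨ (P ∨ R))) ∧ (Q ∨ 0)) = 1 − 0.828 = 0.172
~~((P → (P ∨ (P ∨ R))) ∧ (Q ∨ 0)) = 1 − 0.172 = 0.828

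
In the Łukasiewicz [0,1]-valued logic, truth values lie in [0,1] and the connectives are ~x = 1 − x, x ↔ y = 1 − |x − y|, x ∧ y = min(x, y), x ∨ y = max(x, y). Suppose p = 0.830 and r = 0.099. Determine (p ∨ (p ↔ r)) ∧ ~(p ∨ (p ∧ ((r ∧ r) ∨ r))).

0.170

p ↔ r = 1 − |0.830 − 0.099| = 1 − 0.731 = 0.269
p ∨ (p ↔ r) = max(0.830, 0.269) = 0.830
r ∧ r = min(0.099, 0.099) = 0.099
(r ∧ r) ∨ r = max(0.099, 0.099) = 0.099
p ∧ ((r ∧ r) ∨ r) = min(0.830, 0.099) = 0.099
p ∨ (p ∧ ((r ∧ r) ∨ r)) = max(0.830, 0.099) = 0.830
~(p ∨ (p ∧ ((r ∧ r) ∨ r))) = 1 − 0.830 = 0.170
(p ∨ (p ↔ r)) ∧ ~(p ∨ (p ∧ ((r ∧ r) ∨ r))) = min(0.830, 0.170) = 0.170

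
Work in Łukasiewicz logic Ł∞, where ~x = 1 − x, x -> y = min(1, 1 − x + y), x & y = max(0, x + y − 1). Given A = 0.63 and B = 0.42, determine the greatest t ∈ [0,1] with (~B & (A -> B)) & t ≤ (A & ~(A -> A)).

~B = 1 − 0.42 = 0.58
A -> B = min(1, 1 − 0.63 + 0.42) = min(1, 0.79) = 0.79
~B & (A -> B) = max(0, 0.58 + 0.79 − 1) = max(0, 0.37) = 0.37
So the left factor is ~B & (A -> B) = 0.37.
A -> A = min(1, 1 − 0.63 + 0.63) = min(1, 1.00) = 1.00
~(A -> A) = 1 − 1.00 = 0.00
A & ~(A -> A) = max(0, 0.63 + 0.00 − 1) = max(0, -0.37) = 0.00
So the right-hand bound is A & ~(A -> A) = 0.00.
The residuum of the Łukasiewicz t-norm gives the supremum: min(1, 1 − 0.37 + 0.00).
1 − 0.37 + 0.00 = 0.63, so t = min(1, 0.63) = 0.63.
Check: 0.37 & 0.63 = max(0, 0.00) = 0.00 ≤ 0.00.

0.63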